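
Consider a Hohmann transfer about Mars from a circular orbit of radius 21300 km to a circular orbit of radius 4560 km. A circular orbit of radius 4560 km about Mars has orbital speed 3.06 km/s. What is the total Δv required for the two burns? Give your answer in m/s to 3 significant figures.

Δv = 1440 m/s

From the circular-orbit relation v² = μ/r at r = 4560 km: μ = v²r = (3.06)² × 4560 = 42698.0 km³/s².
Transfer-ellipse semi-major axis a_t = (r₁ + r₂)/2 = (21300 + 4560)/2 = 12930 km.
Circular speed at r₁: v₁ = √(μ/r₁) = √(42698.0/21300) = 1.41584 km/s.
On the transfer ellipse at r₁, vis-viva equation gives v_a = √[μ(2/r₁ − 1/a_t)] = 0.840809 km/s.
First burn Δv₁ = |v_a − v₁| = 0.57503 km/s.
At r₂, v₂ = √(μ/r₂) = 3.06000 km/s.
Transfer-orbit speed at r₂: v_p = √[μ(2/r₂ − 1/a_t)] = 3.92746 km/s.
Second burn Δv₂ = |v₂ − v_p| = 0.86746 km/s.
Δv = Δv₁ + Δv₂ = 0.57503 + 0.86746 = 1.442 km/s.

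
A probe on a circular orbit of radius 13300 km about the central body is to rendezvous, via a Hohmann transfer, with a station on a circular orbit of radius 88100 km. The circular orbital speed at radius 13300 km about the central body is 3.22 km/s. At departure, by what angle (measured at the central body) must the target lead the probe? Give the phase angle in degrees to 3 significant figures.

From the circular-orbit relation v² = μ/r at r = 13300 km: μ = v²r = (3.22)² × 13300 = 1.37900×10^5 km³/s².
The Hohmann ellipse has a_t = (r₁ + r₂)/2 = 50700 km.
Transfer time t = π√(a_t³/μ) = 96578 s.
The target's mean motion on its circular orbit is ω₂ = √(μ/r₂³) = 1.4201×10^-5 rad/s.
Angle swept by the target during transfer: ω₂·t = 1.3715 rad = 78.58°.
Arrival is 180° from departure on the ellipse, so φ = 180° − 78.58° = 101°.

φ = 101°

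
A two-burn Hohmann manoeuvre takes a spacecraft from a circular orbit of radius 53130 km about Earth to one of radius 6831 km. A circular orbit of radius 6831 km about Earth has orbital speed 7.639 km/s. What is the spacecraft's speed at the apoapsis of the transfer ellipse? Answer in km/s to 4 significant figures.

From the circular-orbit relation v² = μ/r at r = 6831 km: μ = v²r = (7.639)² × 6831 = 3.98618×10^5 km³/s².
The Hohmann ellipse has a_t = (r₁ + r₂)/2 = 29980.5 km.
The apoapsis of the transfer ellipse is at r = 53130 km.
From the vis-viva equation, v = √[μ(2/r − 1/a_t)] = 1.307 km/s.

v = 1.307 km/s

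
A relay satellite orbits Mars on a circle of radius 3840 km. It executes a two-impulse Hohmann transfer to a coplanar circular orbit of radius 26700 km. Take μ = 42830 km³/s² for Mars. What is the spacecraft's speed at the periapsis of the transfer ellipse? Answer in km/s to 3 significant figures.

Transfer-ellipse semi-major axis a_t = (r₁ + r₂)/2 = (3840 + 26700)/2 = 15270 km.
The periapsis of the transfer ellipse is at r = 3840 km.
From the vis-viva equation, v = √[μ(2/r − 1/a_t)] = 4.416 km/s.

v = 4.42 km/s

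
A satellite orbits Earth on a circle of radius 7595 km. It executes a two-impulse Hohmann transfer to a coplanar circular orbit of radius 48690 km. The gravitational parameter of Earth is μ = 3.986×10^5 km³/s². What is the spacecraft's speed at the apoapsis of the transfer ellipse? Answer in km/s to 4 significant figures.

v = 1.486 km/s

The Hohmann ellipse has a_t = (r₁ + r₂)/2 = 28142.5 km.
At apoapsis, r = 48690 km.
Applying v² = μ(2/r − 1/a_t): v = 1.486 km/s.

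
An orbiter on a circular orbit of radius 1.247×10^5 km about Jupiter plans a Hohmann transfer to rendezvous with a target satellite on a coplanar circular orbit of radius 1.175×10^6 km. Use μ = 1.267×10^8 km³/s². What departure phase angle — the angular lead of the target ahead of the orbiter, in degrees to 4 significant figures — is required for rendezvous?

φ = 106.0°

Transfer-ellipse semi-major axis a_t = (r₁ + r₂)/2 = (1.247×10^5 + 1.175×10^6)/2 = 6.4985×10^5 km.
The half-period of the transfer ellipse is t = π√(a_t³/μ) = 1.462×10^5 s.
Target angular speed ω₂ = √(μ/r₂³) = 8.838×10^-6 rad/s.
Angle swept by the target during transfer: ω₂·t = 1.292 rad = 74.03°.
Arrival is 180° from departure on the ellipse, so φ = 180° − 74.03° = 106.0°.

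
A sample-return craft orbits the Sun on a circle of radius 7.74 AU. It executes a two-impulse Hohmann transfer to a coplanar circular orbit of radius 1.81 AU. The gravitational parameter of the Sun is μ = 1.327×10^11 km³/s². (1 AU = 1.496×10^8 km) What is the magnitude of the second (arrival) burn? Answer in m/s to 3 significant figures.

Δv₂ = 6050 m/s

In km: r₁ = 7.74 × 1.496×10^8 = 1.157904×10^9 km; r₂ = 1.81 × 1.496×10^8 = 2.70776×10^8 km.
Transfer-ellipse semi-major axis a_t = (r₁ + r₂)/2 = (1.157904×10^9 + 2.70776×10^8)/2 = 7.1434×10^8 km.
Circular speed at r = 2.70776×10^8 km: v_c = √(μ/r) = 22.138 km/s.
Vis-viva on the transfer ellipse at r = 2.70776×10^8 km gives v_t = √[μ(2/r − 1/a_t)] = 28.185 km/s.
Δv₂ = |v_t − v_c| = |28.185 − 22.138| = 6.047 km/s.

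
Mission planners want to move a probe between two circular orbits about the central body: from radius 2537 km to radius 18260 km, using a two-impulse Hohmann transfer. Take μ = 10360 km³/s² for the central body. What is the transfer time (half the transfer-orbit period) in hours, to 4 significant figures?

Transfer-ellipse semi-major axis a_t = (r₁ + r₂)/2 = (2537 + 18260)/2 = 10398.5 km.
By Kepler's third law the transfer-orbit period is T = 2π√(a_t³/μ), so t = T/2 = 32728 s.
Converting: 32728 s ÷ 3600 s/hour = 9.091 hours.

t = 9.091 hours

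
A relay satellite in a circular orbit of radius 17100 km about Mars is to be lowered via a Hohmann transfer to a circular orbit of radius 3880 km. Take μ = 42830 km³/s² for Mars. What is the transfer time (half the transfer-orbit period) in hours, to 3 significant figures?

t = 4.53 hours

Transfer-ellipse semi-major axis a_t = (r₁ + r₂)/2 = (17100 + 3880)/2 = 10490 km.
By Kepler's third law the transfer-orbit period is T = 2π√(a_t³/μ), so t = T/2 = 16310 s.
Converting: 16310 s ÷ 3600 s/hour = 4.53 hours.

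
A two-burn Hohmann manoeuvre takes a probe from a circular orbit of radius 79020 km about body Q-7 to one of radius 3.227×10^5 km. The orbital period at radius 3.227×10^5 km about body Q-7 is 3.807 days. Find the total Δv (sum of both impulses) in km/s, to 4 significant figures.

Δv = 5.630 km/s

From Kepler's third law T² = 4π²r³/μ at r = 3.227×10^5 km, T = 3.807 days = 3.807 × 86400 s = 3.289248×10^5 s: μ = 4π²r³/T² = 1.22621×10^7 km³/s².
Transfer-ellipse semi-major axis a_t = (r₁ + r₂)/2 = (79020 + 3.227×10^5)/2 = 2.0086×10^5 km.
At r₁ the circular-orbit speed is v₁ = √(μ/r₁) = 12.457 km/s.
On the transfer ellipse at r₁, v² = μ(2/r − 1/a) gives v_p = √[μ(2/r₁ − 1/a_t)] = 15.789 km/s.
First burn Δv₁ = |v_p − v₁| = 3.332 km/s.
At r₂, v₂ = √(μ/r₂) = 6.164 km/s.
Transfer-orbit speed at r₂: v_a = √[μ(2/r₂ − 1/a_t)] = 3.866 km/s.
Second burn Δv₂ = |v₂ − v_a| = 2.298 km/s.
Total Δv = Δv₁ + Δv₂ = 5.630 km/s.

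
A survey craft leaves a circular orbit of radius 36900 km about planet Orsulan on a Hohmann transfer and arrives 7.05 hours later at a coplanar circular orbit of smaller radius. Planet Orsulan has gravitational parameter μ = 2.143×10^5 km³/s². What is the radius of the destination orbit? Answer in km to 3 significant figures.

r₂ = 11300 km

Transfer time t = 7.05 hours = 25380 s, and t = π√(a_t³/μ).
So a_t = (μ t²/π²)^(1/3) = (2.143×10^5 × (25380)² / π²)^(1/3) = 24094 km.
Since a_t = (r₁ + r₂)/2, r₂ = 2a_t − r₁ = 2×24094 − 36900 = 11288 km.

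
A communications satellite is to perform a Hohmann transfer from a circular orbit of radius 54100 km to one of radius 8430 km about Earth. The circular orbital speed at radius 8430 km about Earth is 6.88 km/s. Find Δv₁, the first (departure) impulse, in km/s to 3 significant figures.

From the circular-orbit relation v² = μ/r at r = 8430 km: μ = v²r = (6.88)² × 8430 = 3.99029×10^5 km³/s².
Semi-major axis of the transfer orbit: a_t = (54100 + 8430)/2 = 31265 km.
On the circular orbit at r = 54100 km, v_c = √(μ/r) = 2.716 km/s.
Transfer-orbit speed at the same r (vis-viva, a = a_t): v_t = √[μ(2/r − 1/a_t)] = 1.410 km/s.
Δv₁ = |v_t − v_c| = |1.410 − 2.716| = 1.306 km/s.

Δv₁ = 1.31 km/s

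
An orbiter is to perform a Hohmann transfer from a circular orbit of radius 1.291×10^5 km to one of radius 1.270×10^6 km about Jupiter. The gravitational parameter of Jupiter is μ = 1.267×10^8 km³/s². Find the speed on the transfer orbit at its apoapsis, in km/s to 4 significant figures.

The Hohmann ellipse has a_t = (r₁ + r₂)/2 = 6.9955×10^5 km.
The apoapsis of the transfer ellipse is at r = 1.270×10^6 km.
Applying v² = μ(2/r − 1/a_t): v = 4.291 km/s.

v = 4.291 km/s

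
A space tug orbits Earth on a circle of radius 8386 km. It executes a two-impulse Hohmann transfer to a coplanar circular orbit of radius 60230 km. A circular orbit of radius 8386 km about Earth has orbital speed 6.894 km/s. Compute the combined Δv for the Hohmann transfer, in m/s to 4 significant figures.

Δv = 3541 m/s

From the circular-orbit relation v² = μ/r at r = 8386 km: μ = v²r = (6.894)² × 8386 = 3.98563×10^5 km³/s².
Transfer-ellipse semi-major axis a_t = (r₁ + r₂)/2 = (8386 + 60230)/2 = 34308 km.
At r₁ the circular-orbit speed is v₁ = √(μ/r₁) = 6.894 km/s.
Transfer-orbit speed at r₁ (vis-viva): v_p = √[μ(2/r₁ − 1/a_t)] = 9.134 km/s.
First burn Δv₁ = |v_p − v₁| = 2.240 km/s.
Circular speed at r₂: v₂ = √(μ/r₂) = 2.5724 km/s.
Transfer-orbit speed at r₂: v_a = √[μ(2/r₂ − 1/a_t)] = 1.2718 km/s.
Second burn Δv₂ = |v₂ − v_a| = 1.301 km/s.
Total Δv = Δv₁ + Δv₂ = 3.541 km/s.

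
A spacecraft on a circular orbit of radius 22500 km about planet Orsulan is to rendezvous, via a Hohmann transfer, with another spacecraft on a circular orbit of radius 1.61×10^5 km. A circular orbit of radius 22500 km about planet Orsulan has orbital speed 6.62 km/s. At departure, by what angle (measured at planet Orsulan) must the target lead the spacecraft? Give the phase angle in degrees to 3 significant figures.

From the circular-orbit relation v² = μ/r at r = 22500 km: μ = v²r = (6.62)² × 22500 = 9.86049×10^5 km³/s².
The Hohmann ellipse has a_t = (r₁ + r₂)/2 = 91750 km.
The half-period of the transfer ellipse is t = π√(a_t³/μ) = 87924 s.
The target's mean motion on its circular orbit is ω₂ = √(μ/r₂³) = 1.5371×10^-5 rad/s.
Angle swept by the target during transfer: ω₂·t = 1.3515 rad = 77.44°.
The spacecraft traverses 180° on the transfer ellipse, so the target must lead by 180° − 77.44° = 103°.

φ = 103°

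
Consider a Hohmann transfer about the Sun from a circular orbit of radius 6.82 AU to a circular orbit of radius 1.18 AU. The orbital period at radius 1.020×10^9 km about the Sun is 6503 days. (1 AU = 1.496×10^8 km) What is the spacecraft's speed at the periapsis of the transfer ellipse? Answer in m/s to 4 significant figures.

From Kepler's third law T² = 4π²r³/μ at r = 1.020×10^9 km, T = 6503 days = 6503 × 86400 s = 5.618592×10^8 s: μ = 4π²r³/T² = 1.32710×10^11 km³/s².
In km: r₁ = 6.82 × 1.496×10^8 = 1.020272×10^9 km; r₂ = 1.18 × 1.496×10^8 = 1.76528×10^8 km.
The Hohmann ellipse has a_t = (r₁ + r₂)/2 = 5.984×10^8 km.
At periapsis, r = 1.76528×10^8 km.
Vis-viva: v = √[μ(2/r − 1/a_t)] = √[1.32710×10^11 × (2/1.76528×10^8 − 1/5.984×10^8)] = 35.80 km/s.

v = 35800 m/s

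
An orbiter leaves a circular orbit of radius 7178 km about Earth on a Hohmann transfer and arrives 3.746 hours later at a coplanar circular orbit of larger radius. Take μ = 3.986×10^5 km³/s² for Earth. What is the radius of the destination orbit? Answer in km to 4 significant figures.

Transfer time t = 3.746 hours = 13485.6 s, and t = π√(a_t³/μ).
So a_t = (μ t²/π²)^(1/3) = (3.986×10^5 × (13485.6)² / π²)^(1/3) = 19438 km.
Since a_t = (r₁ + r₂)/2, r₂ = 2a_t − r₁ = 2×19438 − 7178 = 31698 km.

r₂ = 31700 km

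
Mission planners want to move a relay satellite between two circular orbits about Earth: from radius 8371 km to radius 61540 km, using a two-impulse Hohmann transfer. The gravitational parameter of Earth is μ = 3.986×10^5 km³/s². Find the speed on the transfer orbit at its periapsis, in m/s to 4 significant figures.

v = 9156 m/s

Transfer-ellipse semi-major axis a_t = (r₁ + r₂)/2 = (8371 + 61540)/2 = 34955.5 km.
At periapsis, r = 8371 km.
Vis-viva: v = √[μ(2/r − 1/a_t)] = √[3.986×10^5 × (2/8371 − 1/34955.5)] = 9.156 km/s.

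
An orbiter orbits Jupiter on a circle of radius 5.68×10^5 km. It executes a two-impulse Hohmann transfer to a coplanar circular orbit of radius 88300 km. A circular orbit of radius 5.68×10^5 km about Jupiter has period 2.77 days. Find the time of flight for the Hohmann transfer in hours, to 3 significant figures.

t = 14.6 hours

From Kepler's third law T² = 4π²r³/μ at r = 5.68×10^5 km, T = 2.77 days = 2.77 × 86400 s = 2.39328×10^5 s: μ = 4π²r³/T² = 1.26304×10^8 km³/s².
Transfer-ellipse semi-major axis a_t = (r₁ + r₂)/2 = (5.680×10^5 + 88300)/2 = 3.2815×10^5 km.
Transfer time t = π√(a_t³/μ) = π√((3.2815×10^5)³ / 1.26304×10^8) = 52550 s.
Converting: 52550 s ÷ 3600 s/hour = 14.6 hours.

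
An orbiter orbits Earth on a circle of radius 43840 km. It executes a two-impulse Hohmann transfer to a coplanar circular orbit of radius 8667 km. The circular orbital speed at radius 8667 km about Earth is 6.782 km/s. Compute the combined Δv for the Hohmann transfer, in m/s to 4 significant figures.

From the circular-orbit relation v² = μ/r at r = 8667 km: μ = v²r = (6.782)² × 8667 = 3.98643×10^5 km³/s².
Transfer-ellipse semi-major axis a_t = (r₁ + r₂)/2 = (43840 + 8667)/2 = 26253.5 km.
At r₁ the circular-orbit speed is v₁ = √(μ/r₁) = 3.0155 km/s.
On the transfer ellipse at r₁, vis-viva equation gives v_a = √[μ(2/r₁ − 1/a_t)] = 1.7326 km/s.
First burn Δv₁ = |v_a − v₁| = 1.283 km/s.
At r₂, v₂ = √(μ/r₂) = 6.782 km/s.
Transfer-orbit speed at r₂: v_p = √[μ(2/r₂ − 1/a_t)] = 8.764 km/s.
Second burn Δv₂ = |v₂ − v_p| = 1.982 km/s.
Δv = Δv₁ + Δv₂ = 1.283 + 1.982 = 3.265 km/s.

Δv = 3265 m/s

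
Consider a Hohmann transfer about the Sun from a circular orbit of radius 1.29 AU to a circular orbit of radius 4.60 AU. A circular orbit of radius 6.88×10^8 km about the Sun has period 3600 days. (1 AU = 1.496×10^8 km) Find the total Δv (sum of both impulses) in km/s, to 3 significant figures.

Δv = 11.3 km/s

From Kepler's third law T² = 4π²r³/μ at r = 6.88×10^8 km, T = 3600 days = 3600 × 86400 s = 3.1104×10^8 s: μ = 4π²r³/T² = 1.32890×10^11 km³/s².
In km: r₁ = 1.29 × 1.496×10^8 = 1.92984×10^8 km; r₂ = 4.60 × 1.496×10^8 = 6.8816×10^8 km.
Transfer-ellipse semi-major axis a_t = (r₁ + r₂)/2 = (1.92984×10^8 + 6.8816×10^8)/2 = 4.40572×10^8 km.
At r₁ the circular-orbit speed is v₁ = √(μ/r₁) = 26.241 km/s.
Transfer-orbit speed at r₁ (v² = μ(2/r − 1/a)): v_p = √[μ(2/r₁ − 1/a_t)] = 32.796 km/s.
First burn Δv₁ = |v_p − v₁| = 6.555 km/s.
At r₂, v₂ = √(μ/r₂) = 13.896 km/s.
Transfer-orbit speed at r₂: v_a = √[μ(2/r₂ − 1/a_t)] = 9.1972 km/s.
Second burn Δv₂ = |v₂ − v_a| = 4.699 km/s.
Δv = Δv₁ + Δv₂ = 6.555 + 4.699 = 11.25 km/s.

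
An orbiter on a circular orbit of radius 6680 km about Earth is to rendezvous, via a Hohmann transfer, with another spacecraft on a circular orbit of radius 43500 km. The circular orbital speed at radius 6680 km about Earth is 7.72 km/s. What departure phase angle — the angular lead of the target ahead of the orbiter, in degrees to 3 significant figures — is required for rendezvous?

From the circular-orbit relation v² = μ/r at r = 6680 km: μ = v²r = (7.72)² × 6680 = 3.98117×10^5 km³/s².
The Hohmann ellipse has a_t = (r₁ + r₂)/2 = 25090 km.
The half-period of the transfer ellipse is t = π√(a_t³/μ) = 19788 s.
The target's mean motion on its circular orbit is ω₂ = √(μ/r₂³) = 6.9546×10^-5 rad/s.
Angle swept by the target during transfer: ω₂·t = 1.3762 rad = 78.85°.
Arrival is 180° from departure on the ellipse, so φ = 180° − 78.85° = 101°.

φ = 101°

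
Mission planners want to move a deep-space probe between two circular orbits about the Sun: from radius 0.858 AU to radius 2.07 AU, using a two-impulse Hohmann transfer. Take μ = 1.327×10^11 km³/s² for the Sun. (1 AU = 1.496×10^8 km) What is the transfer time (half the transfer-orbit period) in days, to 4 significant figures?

t = 323.5 days

In km: r₁ = 0.858 × 1.496×10^8 = 1.283568×10^8 km; r₂ = 2.07 × 1.496×10^8 = 3.09672×10^8 km.
Semi-major axis of the transfer orbit: a_t = (1.283568×10^8 + 3.09672×10^8)/2 = 2.190144×10^8 km.
By Kepler's third law the transfer-orbit period is T = 2π√(a_t³/μ), so t = T/2 = 2.795×10^7 s.
Converting: 2.795×10^7 s ÷ 86400 s/day = 323.5 days.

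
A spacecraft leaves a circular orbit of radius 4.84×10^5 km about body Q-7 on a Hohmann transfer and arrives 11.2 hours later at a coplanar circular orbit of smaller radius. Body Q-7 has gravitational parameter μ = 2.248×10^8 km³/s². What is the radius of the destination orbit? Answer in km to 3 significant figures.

r₂ = 1.83×10^5 km

Transfer time t = 11.2 hours = 40320 s, and t = π√(a_t³/μ).
So a_t = (μ t²/π²)^(1/3) = (2.248×10^8 × (40320)² / π²)^(1/3) = 3.3331×10^5 km.
Since a_t = (r₁ + r₂)/2, r₂ = 2a_t − r₁ = 2×3.3331×10^5 − 4.840×10^5 = 1.8262×10^5 km.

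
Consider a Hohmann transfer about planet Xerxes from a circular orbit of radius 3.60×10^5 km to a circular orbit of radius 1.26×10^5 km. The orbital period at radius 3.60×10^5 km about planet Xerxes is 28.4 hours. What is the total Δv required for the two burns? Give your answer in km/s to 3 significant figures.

From Kepler's third law T² = 4π²r³/μ at r = 3.60×10^5 km, T = 28.4 hours = 28.4 × 3600 s = 1.0224×10^5 s: μ = 4π²r³/T² = 1.76208×10^8 km³/s².
Semi-major axis of the transfer orbit: a_t = (3.600×10^5 + 1.260×10^5)/2 = 2.430×10^5 km.
Circular speed at r₁: v₁ = √(μ/r₁) = √(1.76208×10^8/3.600×10^5) = 22.124 km/s.
Transfer-orbit speed at r₁ (v² = μ(2/r − 1/a)): v_a = √[μ(2/r₁ − 1/a_t)] = 15.931 km/s.
First burn Δv₁ = |v_a − v₁| = 6.193 km/s.
At r₂, v₂ = √(μ/r₂) = 37.396 km/s.
Transfer-orbit speed at r₂: v_p = √[μ(2/r₂ − 1/a_t)] = 45.517 km/s.
Second burn Δv₂ = |v₂ − v_p| = 8.121 km/s.
Δv = Δv₁ + Δv₂ = 6.193 + 8.121 = 14.31 km/s.

Δv = 14.3 km/s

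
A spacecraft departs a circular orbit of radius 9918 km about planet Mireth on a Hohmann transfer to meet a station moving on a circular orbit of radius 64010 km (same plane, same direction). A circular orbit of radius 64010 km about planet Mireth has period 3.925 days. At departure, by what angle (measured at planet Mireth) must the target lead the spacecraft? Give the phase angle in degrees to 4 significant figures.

φ = 101.0°

From Kepler's third law T² = 4π²r³/μ at r = 64010 km, T = 3.925 days = 3.925 × 86400 s = 3.3912×10^5 s: μ = 4π²r³/T² = 90031.9 km³/s².
Semi-major axis of the transfer orbit: a_t = (9918 + 64010)/2 = 36964 km.
The half-period of the transfer ellipse is t = π√(a_t³/μ) = 74408 s.
The target's mean motion on its circular orbit is ω₂ = √(μ/r₂³) = 1.8528×10^-5 rad/s.
Angle swept by the target during transfer: ω₂·t = 1.3786 rad = 78.99°.
Arrival is 180° from departure on the ellipse, so φ = 180° − 78.99° = 101.0°.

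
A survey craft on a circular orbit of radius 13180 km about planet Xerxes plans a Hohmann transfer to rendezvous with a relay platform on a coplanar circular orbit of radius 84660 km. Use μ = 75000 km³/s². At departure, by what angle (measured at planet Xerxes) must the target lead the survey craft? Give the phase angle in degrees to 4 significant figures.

φ = 100.9°

The Hohmann ellipse has a_t = (r₁ + r₂)/2 = 48920 km.
The half-period of the transfer ellipse is t = π√(a_t³/μ) = 1.241×10^5 s.
Target angular speed ω₂ = √(μ/r₂³) = 1.112×10^-5 rad/s.
Angle swept by the target during transfer: ω₂·t = 1.380 rad = 79.07°.
Arrival is 180° from departure on the ellipse, so φ = 180° − 79.07° = 100.9°.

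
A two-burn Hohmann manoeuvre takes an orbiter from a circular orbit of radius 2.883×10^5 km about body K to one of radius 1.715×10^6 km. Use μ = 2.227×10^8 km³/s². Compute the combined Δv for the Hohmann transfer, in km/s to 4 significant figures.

Semi-major axis of the transfer orbit: a_t = (2.883×10^5 + 1.715×10^6)/2 = 1.00165×10^6 km.
Circular speed at r₁: v₁ = √(μ/r₁) = √(2.227×10^8/2.883×10^5) = 27.793 km/s.
Transfer-orbit speed at r₁ (vis-viva): v_p = √[μ(2/r₁ − 1/a_t)] = 36.367 km/s.
First burn Δv₁ = |v_p − v₁| = 8.574 km/s.
At r₂, v₂ = √(μ/r₂) = 11.3954 km/s.
Transfer-orbit speed at r₂: v_a = √[μ(2/r₂ − 1/a_t)] = 6.11353 km/s.
Second burn Δv₂ = |v₂ − v_a| = 5.282 km/s.
Δv = Δv₁ + Δv₂ = 8.574 + 5.282 = 13.86 km/s.

Δv = 13.86 km/s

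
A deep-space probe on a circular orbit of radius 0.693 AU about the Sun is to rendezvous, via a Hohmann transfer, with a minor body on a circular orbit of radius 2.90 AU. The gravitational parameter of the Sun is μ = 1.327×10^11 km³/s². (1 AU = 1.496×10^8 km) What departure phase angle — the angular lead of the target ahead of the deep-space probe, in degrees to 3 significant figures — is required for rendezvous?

φ = 92.2°

In km: r₁ = 0.693 × 1.496×10^8 = 1.036728×10^8 km; r₂ = 2.90 × 1.496×10^8 = 4.3384×10^8 km.
Transfer-ellipse semi-major axis a_t = (r₁ + r₂)/2 = (1.036728×10^8 + 4.3384×10^8)/2 = 2.687564×10^8 km.
Transfer time t = π√(a_t³/μ) = 3.7997×10^7 s.
Target angular speed ω₂ = √(μ/r₂³) = 4.0313×10^-8 rad/s.
Angle swept by the target during transfer: ω₂·t = 1.53177 rad = 87.76°.
Arrival is 180° from departure on the ellipse, so φ = 180° − 87.76° = 92.2°.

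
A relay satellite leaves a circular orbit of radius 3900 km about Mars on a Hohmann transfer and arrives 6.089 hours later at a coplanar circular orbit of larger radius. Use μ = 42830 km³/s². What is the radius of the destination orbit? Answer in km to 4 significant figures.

r₂ = 21650 km

Transfer time t = 6.089 hours = 21920.4 s, and t = π√(a_t³/μ).
So a_t = (μ t²/π²)^(1/3) = (42830 × (21920.4)² / π²)^(1/3) = 12776 km.
Since a_t = (r₁ + r₂)/2, r₂ = 2a_t − r₁ = 2×12776 − 3900 = 21652 km.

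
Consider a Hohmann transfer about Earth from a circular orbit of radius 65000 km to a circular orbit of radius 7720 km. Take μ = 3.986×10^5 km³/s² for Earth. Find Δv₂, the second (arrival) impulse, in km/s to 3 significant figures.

Δv₂ = 2.42 km/s

Semi-major axis of the transfer orbit: a_t = (65000 + 7720)/2 = 36360 km.
On the circular orbit at r = 7720 km, v_c = √(μ/r) = 7.1855 km/s.
Vis-viva on the transfer ellipse at r = 7720 km gives v_t = √[μ(2/r − 1/a_t)] = 9.6074 km/s.
Δv₂ = |v_t − v_c| = |9.6074 − 7.1855| = 2.422 km/s.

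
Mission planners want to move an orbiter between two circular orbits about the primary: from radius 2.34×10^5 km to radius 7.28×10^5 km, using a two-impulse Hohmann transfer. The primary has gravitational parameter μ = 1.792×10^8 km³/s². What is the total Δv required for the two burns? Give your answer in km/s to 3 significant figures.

Transfer-ellipse semi-major axis a_t = (r₁ + r₂)/2 = (2.340×10^5 + 7.280×10^5)/2 = 4.810×10^5 km.
Circular speed at r₁: v₁ = √(μ/r₁) = √(1.792×10^8/2.340×10^5) = 27.673 km/s.
On the transfer ellipse at r₁, v² = μ(2/r − 1/a) gives v_p = √[μ(2/r₁ − 1/a_t)] = 34.045 km/s.
First burn Δv₁ = |v_p − v₁| = 6.372 km/s.
Circular speed at r₂: v₂ = √(μ/r₂) = 15.689 km/s.
Transfer-orbit speed at r₂: v_a = √[μ(2/r₂ − 1/a_t)] = 10.943 km/s.
Second burn Δv₂ = |v₂ − v_a| = 4.746 km/s.
Δv = Δv₁ + Δv₂ = 6.372 + 4.746 = 11.12 km/s.

Δv = 11.1 km/s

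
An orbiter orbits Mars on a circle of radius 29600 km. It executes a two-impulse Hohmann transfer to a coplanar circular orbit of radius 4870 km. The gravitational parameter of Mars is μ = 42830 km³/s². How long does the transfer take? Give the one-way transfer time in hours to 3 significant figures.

t = 9.54 hours

Semi-major axis of the transfer orbit: a_t = (29600 + 4870)/2 = 17235 km.
Half the transfer-orbit period gives t = π√(a_t³/μ) = 34350 s.
Converting: 34350 s ÷ 3600 s/hour = 9.54 hours.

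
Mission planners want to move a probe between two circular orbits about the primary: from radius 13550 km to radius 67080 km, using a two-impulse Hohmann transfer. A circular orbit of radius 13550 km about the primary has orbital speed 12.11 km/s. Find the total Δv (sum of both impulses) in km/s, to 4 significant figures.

From the circular-orbit relation v² = μ/r at r = 13550 km: μ = v²r = (12.11)² × 13550 = 1.98714×10^6 km³/s².
The Hohmann ellipse has a_t = (r₁ + r₂)/2 = 40315 km.
At r₁ the circular-orbit speed is v₁ = √(μ/r₁) = 12.110 km/s.
Transfer-orbit speed at r₁ (v² = μ(2/r − 1/a)): v_p = √[μ(2/r₁ − 1/a_t)] = 15.621 km/s.
First burn Δv₁ = |v_p − v₁| = 3.511 km/s.
At r₂, v₂ = √(μ/r₂) = 5.4427 km/s.
Transfer-orbit speed at r₂: v_a = √[μ(2/r₂ − 1/a_t)] = 3.1554 km/s.
Second burn Δv₂ = |v₂ − v_a| = 2.287 km/s.
Δv = Δv₁ + Δv₂ = 3.511 + 2.287 = 5.798 km/s.

Δv = 5.798 km/s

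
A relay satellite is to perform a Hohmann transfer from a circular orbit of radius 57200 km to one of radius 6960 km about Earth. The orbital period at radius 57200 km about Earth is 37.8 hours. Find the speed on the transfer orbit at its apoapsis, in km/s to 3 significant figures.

v = 1.23 km/s

From Kepler's third law T² = 4π²r³/μ at r = 57200 km, T = 37.8 hours = 37.8 × 3600 s = 1.3608×10^5 s: μ = 4π²r³/T² = 3.98987×10^5 km³/s².
Transfer-ellipse semi-major axis a_t = (r₁ + r₂)/2 = (57200 + 6960)/2 = 32080 km.
At apoapsis, r = 57200 km.
From the vis-viva equation, v = √[μ(2/r − 1/a_t)] = 1.230 km/s.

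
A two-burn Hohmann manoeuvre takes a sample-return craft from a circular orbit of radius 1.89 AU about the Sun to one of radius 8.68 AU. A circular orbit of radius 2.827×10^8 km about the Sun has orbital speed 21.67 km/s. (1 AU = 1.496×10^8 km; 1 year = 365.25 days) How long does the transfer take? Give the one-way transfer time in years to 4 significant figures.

From the circular-orbit relation v² = μ/r at r = 2.827×10^8 km: μ = v²r = (21.67)² × 2.827×10^8 = 1.32753×10^11 km³/s².
In km: r₁ = 1.89 × 1.496×10^8 = 2.82744×10^8 km; r₂ = 8.68 × 1.496×10^8 = 1.298528×10^9 km.
Semi-major axis of the transfer orbit: a_t = (2.82744×10^8 + 1.298528×10^9)/2 = 7.90636×10^8 km.
Half the transfer-orbit period gives t = π√(a_t³/μ) = 1.9169×10^8 s.
Converting: 1.9169×10^8 s ÷ 3.15576×10^7 s/year (365.25 × 86400) = 6.074 years.

t = 6.074 years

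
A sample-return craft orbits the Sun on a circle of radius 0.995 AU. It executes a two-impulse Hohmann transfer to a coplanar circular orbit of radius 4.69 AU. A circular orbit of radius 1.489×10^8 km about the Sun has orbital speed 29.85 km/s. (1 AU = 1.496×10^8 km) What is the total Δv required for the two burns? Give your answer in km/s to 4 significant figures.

From the circular-orbit relation v² = μ/r at r = 1.489×10^8 km: μ = v²r = (29.85)² × 1.489×10^8 = 1.32673×10^11 km³/s².
In km: r₁ = 0.995 × 1.496×10^8 = 1.48852×10^8 km; r₂ = 4.69 × 1.496×10^8 = 7.01624×10^8 km.
Semi-major axis of the transfer orbit: a_t = (1.48852×10^8 + 7.01624×10^8)/2 = 4.25238×10^8 km.
Circular speed at r₁: v₁ = √(μ/r₁) = √(1.32673×10^11/1.48852×10^8) = 29.855 km/s.
On the transfer ellipse at r₁, vis-viva equation gives v_p = √[μ(2/r₁ − 1/a_t)] = 38.349 km/s.
First burn Δv₁ = |v_p − v₁| = 8.494 km/s.
Circular speed at r₂: v₂ = √(μ/r₂) = 13.751 km/s.
Transfer-orbit speed at r₂: v_a = √[μ(2/r₂ − 1/a_t)] = 8.1358 km/s.
Second burn Δv₂ = |v₂ − v_a| = 5.615 km/s.
Δv = Δv₁ + Δv₂ = 8.494 + 5.615 = 14.11 km/s.

Δv = 14.11 km/s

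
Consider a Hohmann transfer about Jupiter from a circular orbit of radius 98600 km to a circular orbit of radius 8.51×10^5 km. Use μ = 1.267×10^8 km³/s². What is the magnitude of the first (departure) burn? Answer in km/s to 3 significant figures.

Semi-major axis of the transfer orbit: a_t = (98600 + 8.510×10^5)/2 = 4.748×10^5 km.
Circular speed at r = 98600 km: v_c = √(μ/r) = 35.85 km/s.
Transfer-orbit speed at the same r (vis-viva, a = a_t): v_t = √[μ(2/r − 1/a_t)] = 47.99 km/s.
Δv₁ = |v_t − v_c| = |47.99 − 35.85| = 12.14 km/s.

Δv₁ = 12.1 km/s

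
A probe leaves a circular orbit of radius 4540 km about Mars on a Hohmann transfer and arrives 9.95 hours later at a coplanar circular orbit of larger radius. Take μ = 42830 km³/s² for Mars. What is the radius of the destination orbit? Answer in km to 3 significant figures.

r₂ = 30900 km

Transfer time t = 9.95 hours = 35820 s, and t = π√(a_t³/μ).
So a_t = (μ t²/π²)^(1/3) = (42830 × (35820)² / π²)^(1/3) = 17724 km.
Since a_t = (r₁ + r₂)/2, r₂ = 2a_t − r₁ = 2×17724 − 4540 = 30908 km.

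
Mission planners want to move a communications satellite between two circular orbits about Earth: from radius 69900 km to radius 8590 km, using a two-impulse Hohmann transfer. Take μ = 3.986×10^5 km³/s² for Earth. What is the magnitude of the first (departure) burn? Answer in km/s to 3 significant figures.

Δv₁ = 1.27 km/s

The Hohmann ellipse has a_t = (r₁ + r₂)/2 = 39245 km.
Circular speed at r = 69900 km: v_c = √(μ/r) = 2.388 km/s.
Vis-viva on the transfer ellipse at r = 69900 km gives v_t = √[μ(2/r − 1/a_t)] = 1.117 km/s.
Δv₁ = |v_t − v_c| = |1.117 − 2.388| = 1.271 km/s.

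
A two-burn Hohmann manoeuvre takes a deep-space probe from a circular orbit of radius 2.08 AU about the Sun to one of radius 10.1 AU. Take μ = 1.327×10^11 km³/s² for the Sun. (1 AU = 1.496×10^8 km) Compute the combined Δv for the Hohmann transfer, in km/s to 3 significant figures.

In km: r₁ = 2.08 × 1.496×10^8 = 3.11168×10^8 km; r₂ = 10.1 × 1.496×10^8 = 1.51096×10^9 km.
Transfer-ellipse semi-major axis a_t = (r₁ + r₂)/2 = (3.11168×10^8 + 1.51096×10^9)/2 = 9.11064×10^8 km.
Circular speed at r₁: v₁ = √(μ/r₁) = √(1.327×10^11/3.11168×10^8) = 20.6509 km/s.
On the transfer ellipse at r₁, vis-viva equation gives v_p = √[μ(2/r₁ − 1/a_t)] = 26.5944 km/s.
First burn Δv₁ = |v_p − v₁| = 5.9435 km/s.
At r₂, v₂ = √(μ/r₂) = 9.3715 km/s.
Transfer-orbit speed at r₂: v_a = √[μ(2/r₂ − 1/a_t)] = 5.4769 km/s.
Second burn Δv₂ = |v₂ − v_a| = 3.8946 km/s.
Total Δv = Δv₁ + Δv₂ = 9.838 km/s.

Δv = 9.84 km/s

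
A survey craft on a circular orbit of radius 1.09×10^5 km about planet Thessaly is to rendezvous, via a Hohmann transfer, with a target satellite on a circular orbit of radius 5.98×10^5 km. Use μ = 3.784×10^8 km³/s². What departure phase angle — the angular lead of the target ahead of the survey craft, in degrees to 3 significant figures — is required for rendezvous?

φ = 98.2°

The Hohmann ellipse has a_t = (r₁ + r₂)/2 = 3.535×10^5 km.
The half-period of the transfer ellipse is t = π√(a_t³/μ) = 33943.6 s.
Target angular speed ω₂ = √(μ/r₂³) = 4.20653×10^-5 rad/s.
Angle swept by the target during transfer: ω₂·t = 1.4278 rad = 81.81°.
Arrival is 180° from departure on the ellipse, so φ = 180° − 81.81° = 98.2°.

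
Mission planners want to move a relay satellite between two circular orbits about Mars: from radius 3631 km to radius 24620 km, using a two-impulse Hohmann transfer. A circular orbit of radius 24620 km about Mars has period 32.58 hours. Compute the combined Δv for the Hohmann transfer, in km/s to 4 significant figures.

From Kepler's third law T² = 4π²r³/μ at r = 24620 km, T = 32.58 hours = 32.58 × 3600 s = 1.17288×10^5 s: μ = 4π²r³/T² = 42826.9 km³/s².
The Hohmann ellipse has a_t = (r₁ + r₂)/2 = 14125.5 km.
At r₁ the circular-orbit speed is v₁ = √(μ/r₁) = 3.434 km/s.
On the transfer ellipse at r₁, vis-viva equation gives v_p = √[μ(2/r₁ − 1/a_t)] = 4.534 km/s.
First burn Δv₁ = |v_p − v₁| = 1.100 km/s.
At r₂, v₂ = √(μ/r₂) = 1.3189 km/s.
Transfer-orbit speed at r₂: v_a = √[μ(2/r₂ − 1/a_t)] = 0.66869 km/s.
Second burn Δv₂ = |v₂ − v_a| = 0.6502 km/s.
Δv = Δv₁ + Δv₂ = 1.100 + 0.6502 = 1.750 km/s.

Δv = 1.750 km/s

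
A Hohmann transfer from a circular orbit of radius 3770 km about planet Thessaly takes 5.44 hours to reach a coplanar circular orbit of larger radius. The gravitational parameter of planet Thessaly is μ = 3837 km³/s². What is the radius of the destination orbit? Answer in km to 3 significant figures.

r₂ = 6840 km

Transfer time t = 5.44 hours = 19584 s, and t = π√(a_t³/μ).
So a_t = (μ t²/π²)^(1/3) = (3837 × (19584)² / π²)^(1/3) = 5302.7 km.
Since a_t = (r₁ + r₂)/2, r₂ = 2a_t − r₁ = 2×5302.7 − 3770 = 6835.4 km.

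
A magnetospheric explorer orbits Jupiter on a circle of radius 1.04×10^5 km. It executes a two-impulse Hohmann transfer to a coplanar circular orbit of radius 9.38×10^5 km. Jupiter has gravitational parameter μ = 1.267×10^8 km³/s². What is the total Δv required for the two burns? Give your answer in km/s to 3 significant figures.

The Hohmann ellipse has a_t = (r₁ + r₂)/2 = 5.210×10^5 km.
Circular speed at r₁: v₁ = √(μ/r₁) = √(1.267×10^8/1.040×10^5) = 34.90 km/s.
Transfer-orbit speed at r₁ (vis-viva equation): v_p = √[μ(2/r₁ − 1/a_t)] = 46.83 km/s.
First burn Δv₁ = |v_p − v₁| = 11.93 km/s.
Circular speed at r₂: v₂ = √(μ/r₂) = 11.6222 km/s.
Transfer-orbit speed at r₂: v_a = √[μ(2/r₂ − 1/a_t)] = 5.19260 km/s.
Second burn Δv₂ = |v₂ − v_a| = 6.430 km/s.
Total Δv = Δv₁ + Δv₂ = 18.36 km/s.

Δv = 18.4 km/s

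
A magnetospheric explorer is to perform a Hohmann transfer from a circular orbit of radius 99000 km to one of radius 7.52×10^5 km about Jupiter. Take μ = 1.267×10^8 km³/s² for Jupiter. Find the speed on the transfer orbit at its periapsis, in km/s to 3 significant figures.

The Hohmann ellipse has a_t = (r₁ + r₂)/2 = 4.255×10^5 km.
The periapsis of the transfer ellipse is at r = 99000 km.
Vis-viva: v = √[μ(2/r − 1/a_t)] = √[1.267×10^8 × (2/99000 − 1/4.255×10^5)] = 47.56 km/s.

v = 47.6 km/s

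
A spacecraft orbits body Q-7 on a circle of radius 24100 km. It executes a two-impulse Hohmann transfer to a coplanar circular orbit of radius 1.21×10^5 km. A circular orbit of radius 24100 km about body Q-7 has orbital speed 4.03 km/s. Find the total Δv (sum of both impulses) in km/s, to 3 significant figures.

From the circular-orbit relation v² = μ/r at r = 24100 km: μ = v²r = (4.03)² × 24100 = 3.91406×10^5 km³/s².
The Hohmann ellipse has a_t = (r₁ + r₂)/2 = 72550 km.
Circular speed at r₁: v₁ = √(μ/r₁) = √(3.91406×10^5/24100) = 4.0300 km/s.
Transfer-orbit speed at r₁ (vis-viva equation): v_p = √[μ(2/r₁ − 1/a_t)] = 5.2045 km/s.
First burn Δv₁ = |v_p − v₁| = 1.1745 km/s.
Circular speed at r₂: v₂ = √(μ/r₂) = 1.79854 km/s.
Transfer-orbit speed at r₂: v_a = √[μ(2/r₂ − 1/a_t)] = 1.03660 km/s.
Second burn Δv₂ = |v₂ − v_a| = 0.76194 km/s.
Total Δv = Δv₁ + Δv₂ = 1.936 km/s.

Δv = 1.94 km/s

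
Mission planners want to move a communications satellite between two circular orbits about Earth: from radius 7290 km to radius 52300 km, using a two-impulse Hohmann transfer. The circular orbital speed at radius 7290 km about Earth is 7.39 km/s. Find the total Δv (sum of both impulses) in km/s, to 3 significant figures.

From the circular-orbit relation v² = μ/r at r = 7290 km: μ = v²r = (7.39)² × 7290 = 3.98122×10^5 km³/s².
Semi-major axis of the transfer orbit: a_t = (7290 + 52300)/2 = 29795 km.
Circular speed at r₁: v₁ = √(μ/r₁) = √(3.98122×10^5/7290) = 7.390 km/s.
On the transfer ellipse at r₁, v² = μ(2/r − 1/a) gives v_p = √[μ(2/r₁ − 1/a_t)] = 9.791 km/s.
First burn Δv₁ = |v_p − v₁| = 2.401 km/s.
At r₂, v₂ = √(μ/r₂) = 2.759 km/s.
Transfer-orbit speed at r₂: v_a = √[μ(2/r₂ − 1/a_t)] = 1.365 km/s.
Second burn Δv₂ = |v₂ − v_a| = 1.394 km/s.
Δv = Δv₁ + Δv₂ = 2.401 + 1.394 = 3.795 km/s.

Δv = 3.80 km/s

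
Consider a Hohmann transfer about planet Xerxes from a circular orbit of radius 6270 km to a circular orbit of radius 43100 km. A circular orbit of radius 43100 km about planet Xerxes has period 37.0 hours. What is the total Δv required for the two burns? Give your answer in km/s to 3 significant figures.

From Kepler's third law T² = 4π²r³/μ at r = 43100 km, T = 37.0 hours = 37.0 × 3600 s = 1.332×10^5 s: μ = 4π²r³/T² = 1.78149×10^5 km³/s².
Transfer-ellipse semi-major axis a_t = (r₁ + r₂)/2 = (6270 + 43100)/2 = 24685 km.
Circular speed at r₁: v₁ = √(μ/r₁) = √(1.78149×10^5/6270) = 5.330 km/s.
Transfer-orbit speed at r₁ (vis-viva): v_p = √[μ(2/r₁ − 1/a_t)] = 7.043 km/s.
First burn Δv₁ = |v_p − v₁| = 1.713 km/s.
At r₂, v₂ = √(μ/r₂) = 2.033 km/s.
Transfer-orbit speed at r₂: v_a = √[μ(2/r₂ − 1/a_t)] = 1.025 km/s.
Second burn Δv₂ = |v₂ − v_a| = 1.008 km/s.
Δv = Δv₁ + Δv₂ = 1.713 + 1.008 = 2.721 km/s.

Δv = 2.72 km/s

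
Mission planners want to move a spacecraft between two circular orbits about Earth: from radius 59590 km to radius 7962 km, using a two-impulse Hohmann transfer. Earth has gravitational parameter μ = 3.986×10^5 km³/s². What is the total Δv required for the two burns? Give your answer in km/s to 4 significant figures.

Semi-major axis of the transfer orbit: a_t = (59590 + 7962)/2 = 33776 km.
Circular speed at r₁: v₁ = √(μ/r₁) = √(3.986×10^5/59590) = 2.5863 km/s.
On the transfer ellipse at r₁, vis-viva gives v_a = √[μ(2/r₁ − 1/a_t)] = 1.2557 km/s.
First burn Δv₁ = |v_a − v₁| = 1.3306 km/s.
Circular speed at r₂: v₂ = √(μ/r₂) = 7.0755 km/s.
Transfer-orbit speed at r₂: v_p = √[μ(2/r₂ − 1/a_t)] = 9.3981 km/s.
Second burn Δv₂ = |v₂ − v_p| = 2.3226 km/s.
Total Δv = Δv₁ + Δv₂ = 3.653 km/s.

Δv = 3.653 km/s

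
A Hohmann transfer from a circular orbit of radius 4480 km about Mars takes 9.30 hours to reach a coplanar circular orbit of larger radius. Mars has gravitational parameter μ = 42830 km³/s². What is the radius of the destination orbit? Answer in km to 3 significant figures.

r₂ = 29400 km

Transfer time t = 9.30 hours = 33480 s, and t = π√(a_t³/μ).
So a_t = (μ t²/π²)^(1/3) = (42830 × (33480)² / π²)^(1/3) = 16944 km.
Since a_t = (r₁ + r₂)/2, r₂ = 2a_t − r₁ = 2×16944 − 4480 = 29408 km.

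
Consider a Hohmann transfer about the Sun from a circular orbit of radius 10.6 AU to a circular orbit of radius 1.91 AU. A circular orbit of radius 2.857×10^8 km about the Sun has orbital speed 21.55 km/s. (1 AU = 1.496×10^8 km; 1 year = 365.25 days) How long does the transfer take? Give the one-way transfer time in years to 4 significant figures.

t = 7.823 years

From the circular-orbit relation v² = μ/r at r = 2.857×10^8 km: μ = v²r = (21.55)² × 2.857×10^8 = 1.32680×10^11 km³/s².
In km: r₁ = 10.6 × 1.496×10^8 = 1.58576×10^9 km; r₂ = 1.91 × 1.496×10^8 = 2.85736×10^8 km.
Semi-major axis of the transfer orbit: a_t = (1.58576×10^9 + 2.85736×10^8)/2 = 9.35748×10^8 km.
Transfer time t = π√(a_t³/μ) = π√((9.35748×10^8)³ / 1.32680×10^11) = 2.4688×10^8 s.
Converting: 2.4688×10^8 s ÷ 3.15576×10^7 s/year (365.25 × 86400) = 7.823 years.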